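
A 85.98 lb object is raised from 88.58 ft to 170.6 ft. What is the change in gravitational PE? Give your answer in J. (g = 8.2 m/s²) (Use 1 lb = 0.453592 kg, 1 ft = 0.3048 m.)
Convert to SI: m = 38.9998 kg, Δh = 24.9997 m
ΔPE = mgΔh = (38.9998)(8.2)(24.9997) = 7995 J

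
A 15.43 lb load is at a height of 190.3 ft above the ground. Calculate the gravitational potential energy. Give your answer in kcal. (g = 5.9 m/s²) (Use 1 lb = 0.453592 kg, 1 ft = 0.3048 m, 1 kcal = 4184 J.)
Convert to SI: m = 6.99892 kg, h = 58.0034 m
PE = mgh = (6.99892)(5.9)(58.0034) = 2395.17 J = 0.5725 kcal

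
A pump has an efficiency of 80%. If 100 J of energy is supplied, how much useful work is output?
W_out = η·W_in = 0.8·100 = 80.0 J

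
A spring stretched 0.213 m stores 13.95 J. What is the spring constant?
k = 2·PE/x² = 2·13.95/(0.213)² = 615.0 N/m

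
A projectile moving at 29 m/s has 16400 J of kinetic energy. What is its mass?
m = 2·KE/v² = 2·16400/(29)² = 39.0 kg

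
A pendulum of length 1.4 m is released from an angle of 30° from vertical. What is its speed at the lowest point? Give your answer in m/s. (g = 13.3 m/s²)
h = L(1 − cosθ) = 1.4(1 − cos30°) = 0.187564 m
v = √(2gh) = √(2·13.3·0.187564) = 2.234 m/s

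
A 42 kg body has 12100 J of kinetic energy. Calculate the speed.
v = √(2·KE/m) = √(2·12100/42) = 24.0 m/s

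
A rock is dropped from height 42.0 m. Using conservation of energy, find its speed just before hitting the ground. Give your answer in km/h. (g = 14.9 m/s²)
mgh = ½mv² ⇒ v = √(2gh) = √(2·14.9·42.0) = 35.378 m/s = 127.4 km/h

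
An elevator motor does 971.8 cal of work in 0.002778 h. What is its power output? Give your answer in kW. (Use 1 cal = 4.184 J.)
Convert to SI: W = 4066.01 J, t = 10.0008 s
P = W/t = 4066.01/10.0008 = 406.569 W = 0.4066 kW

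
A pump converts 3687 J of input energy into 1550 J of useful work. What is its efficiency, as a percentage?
η = W_out/W_in = 1550/3687 = 42.04%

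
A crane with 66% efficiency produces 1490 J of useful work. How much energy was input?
W_in = W_out/η = 1490/0.66 = 2258 J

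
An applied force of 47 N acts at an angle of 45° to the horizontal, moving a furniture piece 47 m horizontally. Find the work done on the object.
W = F·d·cosθ = (47)(47)cos(45°) = 1562 J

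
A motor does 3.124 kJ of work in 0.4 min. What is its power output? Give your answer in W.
Convert to SI: W = 3124.0 J, t = 24.0 s
P = W/t = 3124.0/24.0 = 130.2 W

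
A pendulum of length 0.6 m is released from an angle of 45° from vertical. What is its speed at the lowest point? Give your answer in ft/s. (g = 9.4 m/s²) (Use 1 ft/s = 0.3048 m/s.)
h = L(1 − cosθ) = 0.6(1 − cos45°) = 0.175736 m
v = √(2gh) = √(2·9.4·0.175736) = 1.81765 m/s = 5.963 ft/s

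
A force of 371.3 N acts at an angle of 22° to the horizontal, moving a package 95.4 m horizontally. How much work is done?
W = F·d·cosθ = (371.3)(95.4)cos(22°) = 32840 J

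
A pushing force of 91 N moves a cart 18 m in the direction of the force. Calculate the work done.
W = F·d = (91)(18) = 1638 J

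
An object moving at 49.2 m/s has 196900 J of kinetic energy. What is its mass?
m = 2·KE/v² = 2·196900/(49.2)² = 162.7 kg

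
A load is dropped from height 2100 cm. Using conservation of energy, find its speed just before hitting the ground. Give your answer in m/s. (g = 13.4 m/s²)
Convert to SI: h = 21.0 m
mgh = ½mv² ⇒ v = √(2gh) = √(2·13.4·21.0) = 23.72 m/s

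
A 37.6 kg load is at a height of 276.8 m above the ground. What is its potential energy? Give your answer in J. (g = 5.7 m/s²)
PE = mgh = (37.6)(5.7)(276.8) = 59320 J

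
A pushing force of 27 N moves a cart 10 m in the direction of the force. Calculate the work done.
W = F·d = (27)(10) = 270.0 J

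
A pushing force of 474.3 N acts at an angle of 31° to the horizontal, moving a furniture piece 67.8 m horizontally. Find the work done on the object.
W = F·d·cosθ = (474.3)(67.8)cos(31°) = 27560 J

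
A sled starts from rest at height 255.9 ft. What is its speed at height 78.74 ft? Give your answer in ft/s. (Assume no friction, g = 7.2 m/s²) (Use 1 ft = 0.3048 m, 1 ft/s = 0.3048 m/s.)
Convert to SI: h₁−h₂ = 53.9984 m
mgh₁ = mgh₂ + ½mv² ⇒ v = √(2g(h₁−h₂)) = √(2·7.2·53.9984) = 27.8851 m/s = 91.49 ft/s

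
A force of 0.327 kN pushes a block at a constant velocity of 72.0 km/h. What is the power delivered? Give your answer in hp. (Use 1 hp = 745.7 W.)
Convert to SI: F = 327.0 N, v = 20.0 m/s
P = Fv = (327.0)(20.0) = 6540.0 W = 8.77 hp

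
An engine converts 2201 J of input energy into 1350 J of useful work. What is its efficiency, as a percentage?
η = W_out/W_in = 1350/2201 = 61.34%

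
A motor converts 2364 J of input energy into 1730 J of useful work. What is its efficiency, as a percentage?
η = W_out/W_in = 1730/2364 = 73.18%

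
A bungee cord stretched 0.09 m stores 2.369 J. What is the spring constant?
k = 2·PE/x² = 2·2.369/(0.09)² = 584.9 N/m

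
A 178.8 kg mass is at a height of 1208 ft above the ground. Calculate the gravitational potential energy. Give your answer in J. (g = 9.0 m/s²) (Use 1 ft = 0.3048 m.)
Convert to SI: m = 178.8 kg, h = 368.198 m
PE = mgh = (178.8)(9.0)(368.198) = 592500 J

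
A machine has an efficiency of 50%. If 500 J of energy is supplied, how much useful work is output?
W_out = η·W_in = 0.5·500 = 250.0 J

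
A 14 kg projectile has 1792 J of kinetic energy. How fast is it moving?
v = √(2·KE/m) = √(2·1792/14) = 16.0 m/s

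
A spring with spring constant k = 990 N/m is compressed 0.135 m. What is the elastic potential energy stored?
PE = ½kx² = ½(990)(0.135)² = 9.021 J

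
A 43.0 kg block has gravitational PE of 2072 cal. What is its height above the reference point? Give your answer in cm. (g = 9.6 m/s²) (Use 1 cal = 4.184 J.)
Convert to SI: m = 43.0 kg, PE = 8669.25 J
h = PE/(mg) = 8669.25/(43.0·9.6) = 21.0011 m = 2100 cm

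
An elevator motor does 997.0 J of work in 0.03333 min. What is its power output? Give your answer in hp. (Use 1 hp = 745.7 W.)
Convert to SI: W = 997.0 J, t = 1.9998 s
P = W/t = 997.0/1.9998 = 498.55 W = 0.6686 hp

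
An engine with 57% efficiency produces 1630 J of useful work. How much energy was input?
W_in = W_out/η = 1630/0.57 = 2860 J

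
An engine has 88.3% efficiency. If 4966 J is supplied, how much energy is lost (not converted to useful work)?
W_lost = W_in(1 − η) = 4966·(1 − 0.883) = 581.0 J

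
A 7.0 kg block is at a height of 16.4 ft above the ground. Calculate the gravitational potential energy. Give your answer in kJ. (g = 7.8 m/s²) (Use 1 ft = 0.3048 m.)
Convert to SI: m = 7.0 kg, h = 4.99872 m
PE = mgh = (7.0)(7.8)(4.99872) = 272.93 J = 0.2729 kJ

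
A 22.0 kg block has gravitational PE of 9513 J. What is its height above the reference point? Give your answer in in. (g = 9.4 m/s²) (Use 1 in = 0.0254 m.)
h = PE/(mg) = 9513.0/(22.0·9.4) = 46.001 m = 1811 in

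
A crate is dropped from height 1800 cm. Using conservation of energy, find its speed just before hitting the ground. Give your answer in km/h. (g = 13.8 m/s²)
Convert to SI: h = 18.0 m
mgh = ½mv² ⇒ v = √(2gh) = √(2·13.8·18.0) = 22.289 m/s = 80.24 km/h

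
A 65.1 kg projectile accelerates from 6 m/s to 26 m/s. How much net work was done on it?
W = ΔKE = ½m(v₂² − v₁²) = ½(65.1)(26² − 6²) = 20832.0 J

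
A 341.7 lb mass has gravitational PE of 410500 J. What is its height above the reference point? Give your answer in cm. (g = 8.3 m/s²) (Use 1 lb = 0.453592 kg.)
Convert to SI: m = 154.992 kg, PE = 410500 J
h = PE/(mg) = 410500/(154.992·8.3) = 319.098 m = 31910 cm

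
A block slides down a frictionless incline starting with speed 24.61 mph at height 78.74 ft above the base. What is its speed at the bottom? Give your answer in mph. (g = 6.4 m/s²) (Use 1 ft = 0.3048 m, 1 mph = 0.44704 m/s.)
Convert to SI: v₀ = 11.0017 m/s, h = 24.0 m
½mv₀² + mgh = ½mv² ⇒ v = √(v₀² + 2gh) = √(11.0017² + 2·6.4·24.0) = 20.6939 m/s = 46.29 mph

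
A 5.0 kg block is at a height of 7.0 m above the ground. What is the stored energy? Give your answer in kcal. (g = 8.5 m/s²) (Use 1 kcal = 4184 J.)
PE = mgh = (5.0)(8.5)(7.0) = 297.5 J = 0.0711 kcal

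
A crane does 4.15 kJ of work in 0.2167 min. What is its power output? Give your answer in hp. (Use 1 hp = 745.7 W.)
Convert to SI: W = 4150.0 J, t = 13.002 s
P = W/t = 4150.0/13.002 = 319.182 W = 0.428 hp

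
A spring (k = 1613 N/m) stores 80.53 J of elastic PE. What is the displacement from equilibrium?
x = √(2·PE/k) = √(2·80.53/1613) = 0.316 m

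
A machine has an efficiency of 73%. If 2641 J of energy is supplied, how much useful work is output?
W_out = η·W_in = 0.73·2641 = 1927.93 J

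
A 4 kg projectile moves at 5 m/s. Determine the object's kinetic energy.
KE = ½mv² = ½(4)(5)² = 50.0 J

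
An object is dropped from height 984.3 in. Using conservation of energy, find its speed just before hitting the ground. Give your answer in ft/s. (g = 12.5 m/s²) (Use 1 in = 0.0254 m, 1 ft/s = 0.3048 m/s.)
Convert to SI: h = 25.0012 m
mgh = ½mv² ⇒ v = √(2gh) = √(2·12.5·25.0012) = 25.0006 m/s = 82.02 ft/s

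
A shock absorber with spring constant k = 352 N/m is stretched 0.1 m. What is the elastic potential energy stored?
PE = ½kx² = ½(352)(0.1)² = 1.76 J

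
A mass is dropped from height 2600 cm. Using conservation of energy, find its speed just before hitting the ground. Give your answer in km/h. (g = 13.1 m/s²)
Convert to SI: h = 26.0 m
mgh = ½mv² ⇒ v = √(2gh) = √(2·13.1·26.0) = 26.0998 m/s = 93.96 km/h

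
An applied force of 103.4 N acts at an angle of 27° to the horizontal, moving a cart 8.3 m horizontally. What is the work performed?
W = F·d·cosθ = (103.4)(8.3)cos(27°) = 764.7 J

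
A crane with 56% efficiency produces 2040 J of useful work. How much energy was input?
W_in = W_out/η = 2040/0.56 = 3643 J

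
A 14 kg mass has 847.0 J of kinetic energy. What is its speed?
v = √(2·KE/m) = √(2·847.0/14) = 11.0 m/s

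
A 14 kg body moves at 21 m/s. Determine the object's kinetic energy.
KE = ½mv² = ½(14)(21)² = 3087.0 J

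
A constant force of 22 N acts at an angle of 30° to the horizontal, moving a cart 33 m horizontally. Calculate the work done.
W = F·d·cosθ = (22)(33)cos(30°) = 628.7 J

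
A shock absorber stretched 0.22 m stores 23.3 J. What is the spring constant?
k = 2·PE/x² = 2·23.3/(0.22)² = 962.8 N/m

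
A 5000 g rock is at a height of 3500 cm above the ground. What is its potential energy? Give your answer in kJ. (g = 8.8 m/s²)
Convert to SI: m = 5.0 kg, h = 35.0 m
PE = mgh = (5.0)(8.8)(35.0) = 1540.0 J = 1.54 kJ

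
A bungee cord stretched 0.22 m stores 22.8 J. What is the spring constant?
k = 2·PE/x² = 2·22.8/(0.22)² = 942.1 N/m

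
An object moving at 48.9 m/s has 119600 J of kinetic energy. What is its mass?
m = 2·KE/v² = 2·119600/(48.9)² = 100.0 kg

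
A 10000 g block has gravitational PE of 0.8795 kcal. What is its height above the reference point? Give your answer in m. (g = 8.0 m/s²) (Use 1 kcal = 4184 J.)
Convert to SI: m = 10.0 kg, PE = 3679.83 J
h = PE/(mg) = 3679.83/(10.0·8.0) = 46.0 m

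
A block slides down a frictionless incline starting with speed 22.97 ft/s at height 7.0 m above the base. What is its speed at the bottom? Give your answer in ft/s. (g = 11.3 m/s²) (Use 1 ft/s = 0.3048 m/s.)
Convert to SI: v₀ = 7.00126 m/s, h = 7.0 m
½mv₀² + mgh = ½mv² ⇒ v = √(v₀² + 2gh) = √(7.00126² + 2·11.3·7.0) = 14.3951 m/s = 47.23 ft/s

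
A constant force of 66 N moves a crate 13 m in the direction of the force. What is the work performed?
W = F·d = (66)(13) = 858.0 J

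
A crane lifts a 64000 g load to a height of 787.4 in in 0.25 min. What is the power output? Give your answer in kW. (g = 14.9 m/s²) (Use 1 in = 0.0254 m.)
Convert to SI: m = 64.0 kg, h = 20.0 m, t = 15.0 s
P = mgh/t = (64.0)(14.9)(20.0)/15.0 = 1271.46 W = 1.271 kW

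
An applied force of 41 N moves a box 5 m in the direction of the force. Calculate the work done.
W = F·d = (41)(5) = 205.0 J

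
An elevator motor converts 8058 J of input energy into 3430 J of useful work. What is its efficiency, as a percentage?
η = W_out/W_in = 3430/8058 = 42.57%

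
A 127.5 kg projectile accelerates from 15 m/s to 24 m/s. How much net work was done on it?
W = ΔKE = ½m(v₂² − v₁²) = ½(127.5)(24² − 15²) = 22376.25 J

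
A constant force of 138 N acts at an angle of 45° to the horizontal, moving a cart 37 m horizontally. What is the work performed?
W = F·d·cosθ = (138)(37)cos(45°) = 3610 J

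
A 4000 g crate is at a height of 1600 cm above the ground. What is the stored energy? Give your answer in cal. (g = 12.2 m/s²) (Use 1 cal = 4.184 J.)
Convert to SI: m = 4.0 kg, h = 16.0 m
PE = mgh = (4.0)(12.2)(16.0) = 780.8 J = 186.6 cal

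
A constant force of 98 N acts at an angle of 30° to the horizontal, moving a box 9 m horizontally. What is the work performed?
W = F·d·cosθ = (98)(9)cos(30°) = 763.8 J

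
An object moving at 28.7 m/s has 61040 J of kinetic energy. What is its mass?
m = 2·KE/v² = 2·61040/(28.7)² = 148.2 kg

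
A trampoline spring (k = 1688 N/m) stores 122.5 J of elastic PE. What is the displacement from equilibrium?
x = √(2·PE/k) = √(2·122.5/1688) = 0.381 m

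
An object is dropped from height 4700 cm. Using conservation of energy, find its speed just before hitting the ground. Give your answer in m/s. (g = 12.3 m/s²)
Convert to SI: h = 47.0 m
mgh = ½mv² ⇒ v = √(2gh) = √(2·12.3·47.0) = 34.0 m/s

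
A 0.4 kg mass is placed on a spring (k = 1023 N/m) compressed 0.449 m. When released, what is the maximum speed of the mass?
½kx² = ½mv² ⇒ v = x√(k/m) = (0.449)√(1023/0.4) = 22.71 m/s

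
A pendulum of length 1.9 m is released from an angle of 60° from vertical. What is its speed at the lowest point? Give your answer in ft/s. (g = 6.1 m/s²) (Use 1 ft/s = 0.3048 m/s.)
h = L(1 − cosθ) = 1.9(1 − cos60°) = 0.95 m
v = √(2gh) = √(2·6.1·0.95) = 3.40441 m/s = 11.17 ft/s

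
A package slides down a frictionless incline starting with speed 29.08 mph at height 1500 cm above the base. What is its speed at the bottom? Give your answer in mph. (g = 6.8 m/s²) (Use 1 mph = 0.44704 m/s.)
Convert to SI: v₀ = 12.9999 m/s, h = 15.0 m
½mv₀² + mgh = ½mv² ⇒ v = √(v₀² + 2gh) = √(12.9999² + 2·6.8·15.0) = 19.3132 m/s = 43.2 mph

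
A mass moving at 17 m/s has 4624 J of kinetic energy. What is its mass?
m = 2·KE/v² = 2·4624/(17)² = 32.0 kg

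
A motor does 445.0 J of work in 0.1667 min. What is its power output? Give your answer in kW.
Convert to SI: W = 445.0 J, t = 10.002 s
P = W/t = 445.0/10.002 = 44.4911 W = 0.04449 kW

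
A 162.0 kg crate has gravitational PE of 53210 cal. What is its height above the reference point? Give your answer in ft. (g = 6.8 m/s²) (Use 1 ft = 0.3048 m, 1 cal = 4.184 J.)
Convert to SI: m = 162.0 kg, PE = 222631 J
h = PE/(mg) = 222631/(162.0·6.8) = 202.0975 m = 663.0 ft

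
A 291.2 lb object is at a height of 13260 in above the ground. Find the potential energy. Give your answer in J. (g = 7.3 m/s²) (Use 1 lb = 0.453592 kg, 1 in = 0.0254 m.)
Convert to SI: m = 132.086 kg, h = 336.804 m
PE = mgh = (132.086)(7.3)(336.804) = 324800 J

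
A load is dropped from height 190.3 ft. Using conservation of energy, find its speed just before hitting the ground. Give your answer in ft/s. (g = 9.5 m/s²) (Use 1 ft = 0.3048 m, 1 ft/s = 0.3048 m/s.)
Convert to SI: h = 58.0034 m
mgh = ½mv² ⇒ v = √(2gh) = √(2·9.5·58.0034) = 33.1974 m/s = 108.9 ft/s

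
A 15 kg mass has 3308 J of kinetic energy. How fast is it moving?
v = √(2·KE/m) = √(2·3308/15) = 21.0 m/s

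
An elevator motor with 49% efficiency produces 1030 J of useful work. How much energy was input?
W_in = W_out/η = 1030/0.49 = 2102 J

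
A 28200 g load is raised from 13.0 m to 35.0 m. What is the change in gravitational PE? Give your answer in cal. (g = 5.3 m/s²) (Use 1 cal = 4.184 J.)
Convert to SI: m = 28.2 kg, Δh = 22.0 m
ΔPE = mgΔh = (28.2)(5.3)(22.0) = 3288.12 J = 785.9 cal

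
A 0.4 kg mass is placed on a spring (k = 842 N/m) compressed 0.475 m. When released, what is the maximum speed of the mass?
½kx² = ½mv² ⇒ v = x√(k/m) = (0.475)√(842/0.4) = 21.79 m/s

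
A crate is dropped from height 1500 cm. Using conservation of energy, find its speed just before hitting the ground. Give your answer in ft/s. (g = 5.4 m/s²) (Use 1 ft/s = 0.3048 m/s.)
Convert to SI: h = 15.0 m
mgh = ½mv² ⇒ v = √(2gh) = √(2·5.4·15.0) = 12.7279 m/s = 41.76 ft/s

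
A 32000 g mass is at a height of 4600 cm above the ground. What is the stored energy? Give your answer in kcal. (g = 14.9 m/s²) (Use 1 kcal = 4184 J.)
Convert to SI: m = 32.0 kg, h = 46.0 m
PE = mgh = (32.0)(14.9)(46.0) = 21932.8 J = 5.242 kcal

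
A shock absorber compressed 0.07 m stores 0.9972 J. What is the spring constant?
k = 2·PE/x² = 2·0.9972/(0.07)² = 407.0 N/m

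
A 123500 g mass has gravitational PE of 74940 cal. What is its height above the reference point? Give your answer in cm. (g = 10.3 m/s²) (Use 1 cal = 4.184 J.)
Convert to SI: m = 123.5 kg, PE = 313549 J
h = PE/(mg) = 313549/(123.5·10.3) = 246.491 m = 24650 cm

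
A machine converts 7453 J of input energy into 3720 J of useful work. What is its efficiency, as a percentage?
η = W_out/W_in = 3720/7453 = 49.91%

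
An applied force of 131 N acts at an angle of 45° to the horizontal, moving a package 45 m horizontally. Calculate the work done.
W = F·d·cosθ = (131)(45)cos(45°) = 4168 J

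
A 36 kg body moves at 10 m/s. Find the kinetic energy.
KE = ½mv² = ½(36)(10)² = 1800.0 J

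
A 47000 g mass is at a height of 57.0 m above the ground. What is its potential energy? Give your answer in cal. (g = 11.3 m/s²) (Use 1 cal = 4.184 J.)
Convert to SI: m = 47.0 kg, h = 57.0 m
PE = mgh = (47.0)(11.3)(57.0) = 30272.7 J = 7235 cal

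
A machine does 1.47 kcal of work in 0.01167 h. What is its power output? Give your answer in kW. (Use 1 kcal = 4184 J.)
Convert to SI: W = 6150.48 J, t = 42.012 s
P = W/t = 6150.48/42.012 = 146.398 W = 0.1464 kW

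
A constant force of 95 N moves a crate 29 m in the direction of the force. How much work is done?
W = F·d = (95)(29) = 2755 J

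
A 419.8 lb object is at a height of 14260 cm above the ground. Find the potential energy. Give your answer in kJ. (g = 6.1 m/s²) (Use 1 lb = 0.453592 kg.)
Convert to SI: m = 190.418 kg, h = 142.6 m
PE = mgh = (190.418)(6.1)(142.6) = 165637 J = 165.6 kJ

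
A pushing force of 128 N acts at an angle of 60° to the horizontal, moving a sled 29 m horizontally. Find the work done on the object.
W = F·d·cosθ = (128)(29)cos(60°) = 1856 J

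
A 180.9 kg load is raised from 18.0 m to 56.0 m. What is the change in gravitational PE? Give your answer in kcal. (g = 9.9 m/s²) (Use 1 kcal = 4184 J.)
ΔPE = mgΔh = (180.9)(9.9)(38.0) = 68054.6 J = 16.27 kcal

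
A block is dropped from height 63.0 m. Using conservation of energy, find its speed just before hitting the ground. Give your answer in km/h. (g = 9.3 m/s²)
mgh = ½mv² ⇒ v = √(2gh) = √(2·9.3·63.0) = 34.2316 m/s = 123.2 km/h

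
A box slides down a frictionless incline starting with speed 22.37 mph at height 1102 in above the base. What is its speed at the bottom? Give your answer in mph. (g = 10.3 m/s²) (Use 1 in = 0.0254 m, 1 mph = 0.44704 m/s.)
Convert to SI: v₀ = 10.0003 m/s, h = 27.9908 m
½mv₀² + mgh = ½mv² ⇒ v = √(v₀² + 2gh) = √(10.0003² + 2·10.3·27.9908) = 26.0118 m/s = 58.19 mph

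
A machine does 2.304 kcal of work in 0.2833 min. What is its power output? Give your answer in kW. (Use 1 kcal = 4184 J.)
Convert to SI: W = 9639.94 J, t = 16.998 s
P = W/t = 9639.94/16.998 = 567.122 W = 0.5671 kW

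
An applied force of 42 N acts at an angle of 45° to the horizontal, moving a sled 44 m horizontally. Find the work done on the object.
W = F·d·cosθ = (42)(44)cos(45°) = 1307 J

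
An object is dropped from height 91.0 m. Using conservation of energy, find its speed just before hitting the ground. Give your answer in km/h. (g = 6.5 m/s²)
mgh = ½mv² ⇒ v = √(2gh) = √(2·6.5·91.0) = 34.3948 m/s = 123.8 km/h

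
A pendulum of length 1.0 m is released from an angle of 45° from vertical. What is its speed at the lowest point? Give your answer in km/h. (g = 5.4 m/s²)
h = L(1 − cosθ) = 1.0(1 − cos45°) = 0.292893 m
v = √(2gh) = √(2·5.4·0.292893) = 1.77855 m/s = 6.403 km/h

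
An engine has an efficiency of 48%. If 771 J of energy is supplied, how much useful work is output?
W_out = η·W_in = 0.48·771 = 370.08 J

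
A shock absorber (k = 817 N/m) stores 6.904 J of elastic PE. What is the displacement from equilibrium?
x = √(2·PE/k) = √(2·6.904/817) = 0.13 m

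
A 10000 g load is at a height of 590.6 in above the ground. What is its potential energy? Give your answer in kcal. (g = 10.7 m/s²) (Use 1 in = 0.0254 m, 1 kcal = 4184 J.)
Convert to SI: m = 10.0 kg, h = 15.0012 m
PE = mgh = (10.0)(10.7)(15.0012) = 1605.13 J = 0.3836 kcal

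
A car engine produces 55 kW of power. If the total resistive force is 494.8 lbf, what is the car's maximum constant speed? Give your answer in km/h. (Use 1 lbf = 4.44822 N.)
Convert to SI: F = 2200.98 N
P = Fv ⇒ v = P/F = 55000 W/2200.98 N = 24.9889 m/s = 89.96 km/h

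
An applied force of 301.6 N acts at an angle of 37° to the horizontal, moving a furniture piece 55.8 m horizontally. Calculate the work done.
W = F·d·cosθ = (301.6)(55.8)cos(37°) = 13440 J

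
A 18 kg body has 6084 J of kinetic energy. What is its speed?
v = √(2·KE/m) = √(2·6084/18) = 26.0 m/s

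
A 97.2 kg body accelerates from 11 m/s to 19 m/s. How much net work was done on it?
W = ΔKE = ½m(v₂² − v₁²) = ½(97.2)(19² − 11²) = 11664.0 J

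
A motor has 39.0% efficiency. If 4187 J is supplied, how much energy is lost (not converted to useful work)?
W_lost = W_in(1 − η) = 4187·(1 − 0.39) = 2554 J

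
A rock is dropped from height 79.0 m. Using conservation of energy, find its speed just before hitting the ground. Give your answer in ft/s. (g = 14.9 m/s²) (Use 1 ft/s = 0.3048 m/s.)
mgh = ½mv² ⇒ v = √(2gh) = √(2·14.9·79.0) = 48.5201 m/s = 159.2 ft/s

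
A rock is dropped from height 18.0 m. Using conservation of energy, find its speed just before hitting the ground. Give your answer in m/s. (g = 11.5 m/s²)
mgh = ½mv² ⇒ v = √(2gh) = √(2·11.5·18.0) = 20.35 m/s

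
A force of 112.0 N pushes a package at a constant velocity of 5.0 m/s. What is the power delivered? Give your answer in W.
P = Fv = (112.0)(5.0) = 560.0 W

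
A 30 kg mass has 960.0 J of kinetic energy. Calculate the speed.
v = √(2·KE/m) = √(2·960.0/30) = 8.0 m/s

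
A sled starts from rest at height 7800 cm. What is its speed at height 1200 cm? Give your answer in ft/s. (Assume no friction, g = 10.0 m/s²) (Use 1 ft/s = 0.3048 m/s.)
Convert to SI: h₁−h₂ = 66.0 m
mgh₁ = mgh₂ + ½mv² ⇒ v = √(2g(h₁−h₂)) = √(2·10.0·66.0) = 36.3318 m/s = 119.2 ft/s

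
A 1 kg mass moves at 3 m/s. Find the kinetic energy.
KE = ½mv² = ½(1)(3)² = 4.5 J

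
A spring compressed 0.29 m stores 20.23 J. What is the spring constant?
k = 2·PE/x² = 2·20.23/(0.29)² = 481.1 N/m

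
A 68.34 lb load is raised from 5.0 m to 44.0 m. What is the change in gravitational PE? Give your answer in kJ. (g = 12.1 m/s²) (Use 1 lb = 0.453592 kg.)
Convert to SI: m = 30.9985 kg, Δh = 39.0 m
ΔPE = mgΔh = (30.9985)(12.1)(39.0) = 14628.2 J = 14.63 kJ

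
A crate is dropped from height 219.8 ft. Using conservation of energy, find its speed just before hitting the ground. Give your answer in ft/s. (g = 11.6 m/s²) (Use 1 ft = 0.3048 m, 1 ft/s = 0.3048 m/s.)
Convert to SI: h = 66.995 m
mgh = ½mv² ⇒ v = √(2gh) = √(2·11.6·66.995) = 39.4244 m/s = 129.3 ft/s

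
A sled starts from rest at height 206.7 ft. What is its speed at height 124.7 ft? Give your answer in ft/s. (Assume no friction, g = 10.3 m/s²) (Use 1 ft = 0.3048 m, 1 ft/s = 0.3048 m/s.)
Convert to SI: h₁−h₂ = 24.9936 m
mgh₁ = mgh₂ + ½mv² ⇒ v = √(2g(h₁−h₂)) = √(2·10.3·24.9936) = 22.6907 m/s = 74.44 ft/s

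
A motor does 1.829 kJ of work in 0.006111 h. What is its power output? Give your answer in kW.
Convert to SI: W = 1829.0 J, t = 21.9996 s
P = W/t = 1829.0/21.9996 = 83.1379 W = 0.08314 kW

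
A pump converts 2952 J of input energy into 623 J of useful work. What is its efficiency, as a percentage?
η = W_out/W_in = 623/2952 = 21.1%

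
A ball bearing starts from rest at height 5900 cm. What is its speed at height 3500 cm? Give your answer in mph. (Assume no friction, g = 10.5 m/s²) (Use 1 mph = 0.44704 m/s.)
Convert to SI: h₁−h₂ = 24.0 m
mgh₁ = mgh₂ + ½mv² ⇒ v = √(2g(h₁−h₂)) = √(2·10.5·24.0) = 22.4499 m/s = 50.22 mph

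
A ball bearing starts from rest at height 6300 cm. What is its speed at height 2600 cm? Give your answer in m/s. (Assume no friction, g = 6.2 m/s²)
Convert to SI: h₁−h₂ = 37.0 m
mgh₁ = mgh₂ + ½mv² ⇒ v = √(2g(h₁−h₂)) = √(2·6.2·37.0) = 21.42 m/s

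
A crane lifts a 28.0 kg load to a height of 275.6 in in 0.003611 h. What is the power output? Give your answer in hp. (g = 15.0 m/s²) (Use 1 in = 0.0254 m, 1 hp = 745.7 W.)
Convert to SI: m = 28.0 kg, h = 7.00024 m, t = 12.9996 s
P = mgh/t = (28.0)(15.0)(7.00024)/12.9996 = 226.169 W = 0.3033 hp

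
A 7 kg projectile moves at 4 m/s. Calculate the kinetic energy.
KE = ½mv² = ½(7)(4)² = 56.0 J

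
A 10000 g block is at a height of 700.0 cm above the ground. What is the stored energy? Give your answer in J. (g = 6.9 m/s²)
Convert to SI: m = 10.0 kg, h = 7.0 m
PE = mgh = (10.0)(6.9)(7.0) = 483.0 J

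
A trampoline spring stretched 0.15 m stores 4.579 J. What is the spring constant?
k = 2·PE/x² = 2·4.579/(0.15)² = 407.0 N/m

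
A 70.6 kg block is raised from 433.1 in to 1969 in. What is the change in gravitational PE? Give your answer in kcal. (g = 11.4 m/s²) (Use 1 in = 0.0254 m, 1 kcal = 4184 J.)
Convert to SI: m = 70.6 kg, Δh = 39.0119 m
ΔPE = mgΔh = (70.6)(11.4)(39.0119) = 31398.3 J = 7.504 kcal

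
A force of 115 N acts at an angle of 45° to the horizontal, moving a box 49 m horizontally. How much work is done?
W = F·d·cosθ = (115)(49)cos(45°) = 3985 J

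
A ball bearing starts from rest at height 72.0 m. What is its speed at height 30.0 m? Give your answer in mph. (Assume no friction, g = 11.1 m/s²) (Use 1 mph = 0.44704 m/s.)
mgh₁ = mgh₂ + ½mv² ⇒ v = √(2g(h₁−h₂)) = √(2·11.1·42.0) = 30.5352 m/s = 68.31 mph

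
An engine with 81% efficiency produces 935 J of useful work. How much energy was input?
W_in = W_out/η = 935/0.81 = 1154 J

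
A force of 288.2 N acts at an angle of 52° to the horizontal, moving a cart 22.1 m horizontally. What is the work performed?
W = F·d·cosθ = (288.2)(22.1)cos(52°) = 3921 J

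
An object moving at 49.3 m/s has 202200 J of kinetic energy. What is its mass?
m = 2·KE/v² = 2·202200/(49.3)² = 166.4 kg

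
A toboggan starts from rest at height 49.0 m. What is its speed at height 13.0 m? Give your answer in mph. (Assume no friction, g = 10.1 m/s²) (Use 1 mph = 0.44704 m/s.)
mgh₁ = mgh₂ + ½mv² ⇒ v = √(2g(h₁−h₂)) = √(2·10.1·36.0) = 26.9666 m/s = 60.32 mph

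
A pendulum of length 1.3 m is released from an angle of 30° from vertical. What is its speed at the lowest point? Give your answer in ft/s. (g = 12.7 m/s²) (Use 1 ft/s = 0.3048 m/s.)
h = L(1 − cosθ) = 1.3(1 − cos30°) = 0.174167 m
v = √(2gh) = √(2·12.7·0.174167) = 2.10329 m/s = 6.901 ft/s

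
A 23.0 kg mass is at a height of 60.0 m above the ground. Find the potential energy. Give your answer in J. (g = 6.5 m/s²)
PE = mgh = (23.0)(6.5)(60.0) = 8970 J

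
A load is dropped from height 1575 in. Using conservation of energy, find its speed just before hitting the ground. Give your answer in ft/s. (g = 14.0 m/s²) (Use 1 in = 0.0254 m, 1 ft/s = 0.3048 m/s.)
Convert to SI: h = 40.005 m
mgh = ½mv² ⇒ v = √(2gh) = √(2·14.0·40.005) = 33.4685 m/s = 109.8 ft/s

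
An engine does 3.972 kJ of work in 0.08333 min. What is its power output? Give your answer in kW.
Convert to SI: W = 3972.0 J, t = 4.9998 s
P = W/t = 3972.0/4.9998 = 794.432 W = 0.7944 kW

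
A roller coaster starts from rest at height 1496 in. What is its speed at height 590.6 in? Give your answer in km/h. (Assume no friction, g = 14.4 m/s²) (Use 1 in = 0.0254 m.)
Convert to SI: h₁−h₂ = 22.9972 m
mgh₁ = mgh₂ + ½mv² ⇒ v = √(2g(h₁−h₂)) = √(2·14.4·22.9972) = 25.7355 m/s = 92.65 km/h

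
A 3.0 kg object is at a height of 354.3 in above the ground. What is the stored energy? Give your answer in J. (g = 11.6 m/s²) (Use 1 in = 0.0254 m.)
Convert to SI: m = 3.0 kg, h = 8.99922 m
PE = mgh = (3.0)(11.6)(8.99922) = 313.2 J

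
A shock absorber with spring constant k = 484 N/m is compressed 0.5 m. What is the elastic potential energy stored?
PE = ½kx² = ½(484)(0.5)² = 60.5 J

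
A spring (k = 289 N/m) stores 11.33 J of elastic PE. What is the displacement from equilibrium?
x = √(2·PE/k) = √(2·11.33/289) = 0.28 m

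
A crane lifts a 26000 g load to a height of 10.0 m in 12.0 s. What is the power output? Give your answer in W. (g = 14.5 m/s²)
Convert to SI: m = 26.0 kg, h = 10.0 m, t = 12.0 s
P = mgh/t = (26.0)(14.5)(10.0)/12.0 = 314.2 W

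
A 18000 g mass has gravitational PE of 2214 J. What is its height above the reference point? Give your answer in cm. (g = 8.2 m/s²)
Convert to SI: m = 18.0 kg, PE = 2214.0 J
h = PE/(mg) = 2214.0/(18.0·8.2) = 15.0 m = 1500 cm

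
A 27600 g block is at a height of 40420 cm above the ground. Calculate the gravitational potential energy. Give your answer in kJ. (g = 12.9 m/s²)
Convert to SI: m = 27.6 kg, h = 404.2 m
PE = mgh = (27.6)(12.9)(404.2) = 143911 J = 143.9 kJ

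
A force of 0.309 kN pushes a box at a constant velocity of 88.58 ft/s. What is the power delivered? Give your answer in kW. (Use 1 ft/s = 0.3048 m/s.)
Convert to SI: F = 309.0 N, v = 26.9992 m/s
P = Fv = (309.0)(26.9992) = 8342.75 W = 8.343 kW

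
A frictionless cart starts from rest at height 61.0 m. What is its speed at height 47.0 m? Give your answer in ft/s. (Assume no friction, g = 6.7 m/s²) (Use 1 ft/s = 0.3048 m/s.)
mgh₁ = mgh₂ + ½mv² ⇒ v = √(2g(h₁−h₂)) = √(2·6.7·14.0) = 13.6967 m/s = 44.94 ft/s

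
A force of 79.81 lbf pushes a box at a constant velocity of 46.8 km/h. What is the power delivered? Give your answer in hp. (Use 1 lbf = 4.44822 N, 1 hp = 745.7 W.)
Convert to SI: F = 355.012 N, v = 13.0 m/s
P = Fv = (355.012)(13.0) = 4615.16 W = 6.189 hp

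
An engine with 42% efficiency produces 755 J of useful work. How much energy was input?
W_in = W_out/η = 755/0.42 = 1798 J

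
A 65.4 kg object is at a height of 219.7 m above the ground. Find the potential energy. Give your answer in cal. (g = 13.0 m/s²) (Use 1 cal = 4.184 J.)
PE = mgh = (65.4)(13.0)(219.7) = 186789 J = 44640 cal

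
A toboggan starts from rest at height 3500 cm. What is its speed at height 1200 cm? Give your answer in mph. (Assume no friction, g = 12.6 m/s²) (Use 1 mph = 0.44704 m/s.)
Convert to SI: h₁−h₂ = 23.0 m
mgh₁ = mgh₂ + ½mv² ⇒ v = √(2g(h₁−h₂)) = √(2·12.6·23.0) = 24.0749 m/s = 53.85 mph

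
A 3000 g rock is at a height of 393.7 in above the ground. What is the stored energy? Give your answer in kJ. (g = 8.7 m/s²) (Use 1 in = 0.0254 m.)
Convert to SI: m = 3.0 kg, h = 9.99998 m
PE = mgh = (3.0)(8.7)(9.99998) = 260.999 J = 0.261 kJ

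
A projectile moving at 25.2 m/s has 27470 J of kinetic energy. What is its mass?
m = 2·KE/v² = 2·27470/(25.2)² = 86.51 kg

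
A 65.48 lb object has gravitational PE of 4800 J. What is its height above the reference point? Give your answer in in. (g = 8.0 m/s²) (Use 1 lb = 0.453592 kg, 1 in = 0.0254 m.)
Convert to SI: m = 29.7012 kg, PE = 4800.0 J
h = PE/(mg) = 4800.0/(29.7012·8.0) = 20.2012 m = 795.3 in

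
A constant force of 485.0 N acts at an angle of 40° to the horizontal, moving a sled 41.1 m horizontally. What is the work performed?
W = F·d·cosθ = (485.0)(41.1)cos(40°) = 15270 J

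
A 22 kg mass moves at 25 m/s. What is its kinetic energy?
KE = ½mv² = ½(22)(25)² = 6875.0 J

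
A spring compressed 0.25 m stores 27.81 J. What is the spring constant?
k = 2·PE/x² = 2·27.81/(0.25)² = 889.9 N/m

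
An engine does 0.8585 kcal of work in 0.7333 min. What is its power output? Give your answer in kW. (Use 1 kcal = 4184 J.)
Convert to SI: W = 3591.96 J, t = 43.998 s
P = W/t = 3591.96/43.998 = 81.6393 W = 0.08164 kW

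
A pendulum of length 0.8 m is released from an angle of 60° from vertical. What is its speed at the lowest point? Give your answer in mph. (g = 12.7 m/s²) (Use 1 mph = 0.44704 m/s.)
h = L(1 − cosθ) = 0.8(1 − cos60°) = 0.4 m
v = √(2gh) = √(2·12.7·0.4) = 3.18748 m/s = 7.13 mph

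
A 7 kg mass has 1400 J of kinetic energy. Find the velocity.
v = √(2·KE/m) = √(2·1400/7) = 20.0 m/s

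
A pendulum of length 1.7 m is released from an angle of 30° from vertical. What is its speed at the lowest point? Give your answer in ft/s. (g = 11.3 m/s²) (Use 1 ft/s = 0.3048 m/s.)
h = L(1 − cosθ) = 1.7(1 − cos30°) = 0.227757 m
v = √(2gh) = √(2·11.3·0.227757) = 2.26877 m/s = 7.443 ft/s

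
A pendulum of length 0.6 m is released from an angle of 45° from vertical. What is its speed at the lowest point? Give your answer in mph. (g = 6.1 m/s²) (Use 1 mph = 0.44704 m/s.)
h = L(1 − cosθ) = 0.6(1 − cos45°) = 0.175736 m
v = √(2gh) = √(2·6.1·0.175736) = 1.46423 m/s = 3.275 mph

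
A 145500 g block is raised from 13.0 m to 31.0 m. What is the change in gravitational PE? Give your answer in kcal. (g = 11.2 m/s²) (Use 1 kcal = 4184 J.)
Convert to SI: m = 145.5 kg, Δh = 18.0 m
ΔPE = mgΔh = (145.5)(11.2)(18.0) = 29332.8 J = 7.011 kcal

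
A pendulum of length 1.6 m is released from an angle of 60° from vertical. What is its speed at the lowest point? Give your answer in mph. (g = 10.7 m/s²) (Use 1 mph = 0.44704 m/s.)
h = L(1 − cosθ) = 1.6(1 − cos60°) = 0.8 m
v = √(2gh) = √(2·10.7·0.8) = 4.13763 m/s = 9.256 mph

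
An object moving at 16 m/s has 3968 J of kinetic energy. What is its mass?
m = 2·KE/v² = 2·3968/(16)² = 31.0 kg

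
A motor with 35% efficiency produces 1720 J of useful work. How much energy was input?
W_in = W_out/η = 1720/0.35 = 4914 J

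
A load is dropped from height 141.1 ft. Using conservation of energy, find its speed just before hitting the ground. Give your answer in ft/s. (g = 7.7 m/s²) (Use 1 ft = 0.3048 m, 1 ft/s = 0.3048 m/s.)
Convert to SI: h = 43.0073 m
mgh = ½mv² ⇒ v = √(2gh) = √(2·7.7·43.0073) = 25.7354 m/s = 84.43 ft/s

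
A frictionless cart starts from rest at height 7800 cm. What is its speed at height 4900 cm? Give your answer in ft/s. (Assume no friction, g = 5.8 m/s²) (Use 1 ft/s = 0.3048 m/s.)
Convert to SI: h₁−h₂ = 29.0 m
mgh₁ = mgh₂ + ½mv² ⇒ v = √(2g(h₁−h₂)) = √(2·5.8·29.0) = 18.3412 m/s = 60.17 ft/s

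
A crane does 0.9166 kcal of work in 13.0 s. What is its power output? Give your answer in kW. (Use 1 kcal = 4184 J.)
Convert to SI: W = 3835.05 J, t = 13.0 s
P = W/t = 3835.05/13.0 = 295.004 W = 0.295 kW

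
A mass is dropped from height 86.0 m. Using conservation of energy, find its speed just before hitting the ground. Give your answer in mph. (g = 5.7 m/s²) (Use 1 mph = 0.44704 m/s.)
mgh = ½mv² ⇒ v = √(2gh) = √(2·5.7·86.0) = 31.3113 m/s = 70.04 mph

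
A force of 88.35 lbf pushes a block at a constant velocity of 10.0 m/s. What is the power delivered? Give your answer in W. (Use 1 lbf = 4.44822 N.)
Convert to SI: F = 393.0 N, v = 10.0 m/s
P = Fv = (393.0)(10.0) = 3930 W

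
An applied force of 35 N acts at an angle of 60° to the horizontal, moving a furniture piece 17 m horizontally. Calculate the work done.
W = F·d·cosθ = (35)(17)cos(60°) = 297.5 J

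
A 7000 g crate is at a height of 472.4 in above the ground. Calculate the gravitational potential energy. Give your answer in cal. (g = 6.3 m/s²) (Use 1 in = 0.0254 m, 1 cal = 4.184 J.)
Convert to SI: m = 7.0 kg, h = 11.999 m
PE = mgh = (7.0)(6.3)(11.999) = 529.154 J = 126.5 cal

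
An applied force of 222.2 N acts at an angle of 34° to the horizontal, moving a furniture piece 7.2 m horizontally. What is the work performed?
W = F·d·cosθ = (222.2)(7.2)cos(34°) = 1326 J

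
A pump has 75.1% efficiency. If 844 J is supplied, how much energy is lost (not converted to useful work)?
W_lost = W_in(1 − η) = 844·(1 − 0.751) = 210.2 J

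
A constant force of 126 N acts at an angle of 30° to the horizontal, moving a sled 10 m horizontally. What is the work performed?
W = F·d·cosθ = (126)(10)cos(30°) = 1091 J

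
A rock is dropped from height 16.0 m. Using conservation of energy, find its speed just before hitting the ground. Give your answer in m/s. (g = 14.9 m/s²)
mgh = ½mv² ⇒ v = √(2gh) = √(2·14.9·16.0) = 21.84 m/s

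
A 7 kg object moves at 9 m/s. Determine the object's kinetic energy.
KE = ½mv² = ½(7)(9)² = 283.5 J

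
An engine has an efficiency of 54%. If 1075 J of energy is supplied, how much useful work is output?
W_out = η·W_in = 0.54·1075 = 580.5 J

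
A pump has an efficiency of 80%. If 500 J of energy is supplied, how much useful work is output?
W_out = η·W_in = 0.8·500 = 400.0 J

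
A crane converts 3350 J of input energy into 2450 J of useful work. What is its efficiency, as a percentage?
η = W_out/W_in = 2450/3350 = 73.13%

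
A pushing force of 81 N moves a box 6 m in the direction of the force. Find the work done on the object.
W = F·d = (81)(6) = 486.0 J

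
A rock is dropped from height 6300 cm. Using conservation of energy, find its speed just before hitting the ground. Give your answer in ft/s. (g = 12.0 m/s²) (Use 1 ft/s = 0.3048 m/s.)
Convert to SI: h = 63.0 m
mgh = ½mv² ⇒ v = √(2gh) = √(2·12.0·63.0) = 38.8844 m/s = 127.6 ft/s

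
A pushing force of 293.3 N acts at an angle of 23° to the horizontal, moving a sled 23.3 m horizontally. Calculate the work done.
W = F·d·cosθ = (293.3)(23.3)cos(23°) = 6291 J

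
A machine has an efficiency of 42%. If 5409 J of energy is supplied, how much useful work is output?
W_out = η·W_in = 0.42·5409 = 2271.78 J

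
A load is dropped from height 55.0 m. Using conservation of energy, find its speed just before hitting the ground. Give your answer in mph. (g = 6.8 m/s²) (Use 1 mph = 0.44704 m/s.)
mgh = ½mv² ⇒ v = √(2gh) = √(2·6.8·55.0) = 27.3496 m/s = 61.18 mph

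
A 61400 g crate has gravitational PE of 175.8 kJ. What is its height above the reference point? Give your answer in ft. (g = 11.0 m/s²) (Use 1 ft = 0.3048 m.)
Convert to SI: m = 61.4 kg, PE = 175800 J
h = PE/(mg) = 175800/(61.4·11.0) = 260.29 m = 854.0 ft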